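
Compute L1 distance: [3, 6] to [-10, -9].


d = |3+ 10| + |6+ 9|
  = 13 + 15
  = 28

28


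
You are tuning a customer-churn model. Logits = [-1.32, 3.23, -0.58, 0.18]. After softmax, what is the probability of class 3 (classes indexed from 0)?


Exponentials: e^-1.32=0.2671, e^3.23=25.2797, e^-0.58=0.5599, e^0.18=1.1972
Sum = 27.3039
Softmax = [0.0098, 0.9259, 0.0205, 0.0438]
p[3] = 1.1972/27.3039 = 0.0438

0.0438


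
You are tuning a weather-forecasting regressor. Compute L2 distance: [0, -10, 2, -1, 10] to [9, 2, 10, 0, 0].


d = √((0-9)² + (-10-2)² + (2-10)² + (-1-0)² + (10-0)²)
  = √(81 + 144 + 64 + 1 + 100)
  = √390 = 19.7484

19.7484


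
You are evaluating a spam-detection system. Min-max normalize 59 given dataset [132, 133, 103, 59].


min=59, max=133
(59-59)/(133-59) = 0/74 = 0.0

0.0


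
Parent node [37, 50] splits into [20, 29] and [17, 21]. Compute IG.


Parent = [37, 50], H_parent = 0.9838
H_left = 0.9755 (n=49), H_right = 0.992 (n=38)
H_children = (49/87)·0.9755 + (38/87)·0.992 = 0.9827
IG = 0.9838 - 0.9827 = 0.0011

0.0011


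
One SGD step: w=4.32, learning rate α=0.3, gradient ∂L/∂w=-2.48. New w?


w_new = w - α·∇
= 4.32 - 0.3·-2.48
= 4.32 + 0.744
= 5.064

5.064


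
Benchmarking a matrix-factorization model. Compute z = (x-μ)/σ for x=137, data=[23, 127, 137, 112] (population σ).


μ = 99.75, σ = 45.1961
z = (137 - 99.75)/45.1961 = 0.8242

0.8242


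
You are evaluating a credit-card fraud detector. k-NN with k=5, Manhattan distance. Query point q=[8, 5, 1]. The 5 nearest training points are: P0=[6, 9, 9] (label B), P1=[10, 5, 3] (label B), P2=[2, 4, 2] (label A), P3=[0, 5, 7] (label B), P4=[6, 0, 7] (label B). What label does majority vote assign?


d(q,P0) = 14  (label B)
d(q,P1) = 4  (label B)
d(q,P2) = 8  (label A)
d(q,P3) = 14  (label B)
d(q,P4) = 13  (label B)
Votes: A=1, B=4
Majority → B

B


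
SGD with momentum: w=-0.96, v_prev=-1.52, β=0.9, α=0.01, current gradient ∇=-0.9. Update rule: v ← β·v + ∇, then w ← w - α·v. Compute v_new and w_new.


v_new = 0.9·-1.52 - 0.9 = -1.368 - 0.9 = -2.268
w_new = -0.96 - 0.01·-2.268 = -0.96 + 0.02268 = -0.93732

v_new=-2.268, w_new=-0.93732


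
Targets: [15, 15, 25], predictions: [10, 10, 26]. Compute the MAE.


Absolute errors: |15-10|=5, |15-10|=5, |25-26|=1
Sum = 11
MAE = 11/3 = 11/3

11/3


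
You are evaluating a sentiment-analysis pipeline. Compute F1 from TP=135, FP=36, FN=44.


Precision = 135/171 = 0.7895
Recall = 135/179 = 0.7542
F1 = 2·P·R/(P+R) = 2·TP/(2·TP+FP+FN) = 270/(270+36+44) = 270/350 = 0.7714

0.7714


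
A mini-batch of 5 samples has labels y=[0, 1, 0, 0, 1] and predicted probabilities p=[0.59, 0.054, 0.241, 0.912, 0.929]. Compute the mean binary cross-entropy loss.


L[0] = -ln(1-0.59) = -ln(0.41) = 0.8916
L[1] = -ln(0.054) = 2.9188
L[2] = -ln(1-0.241) = -ln(0.759) = 0.2758
L[3] = -ln(1-0.912) = -ln(0.088) = 2.4304
L[4] = -ln(0.929) = 0.0736
mean = (0.8916 + 2.9188 + 0.2758 + 2.4304 + 0.0736)/5 = 1.318

1.318


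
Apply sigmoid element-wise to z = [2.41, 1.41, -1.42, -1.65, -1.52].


σ(2.41) = 1/(1+e^-2.41) = 0.9176
σ(1.41) = 1/(1+e^-1.41) = 0.8038
σ(-1.42) = 1/(1+e^1.42) = 0.1947
σ(-1.65) = 1/(1+e^1.65) = 0.1611
σ(-1.52) = 1/(1+e^1.52) = 0.1795
result = [0.9176, 0.8038, 0.1947, 0.1611, 0.1795]

[0.9176, 0.8038, 0.1947, 0.1611, 0.1795]


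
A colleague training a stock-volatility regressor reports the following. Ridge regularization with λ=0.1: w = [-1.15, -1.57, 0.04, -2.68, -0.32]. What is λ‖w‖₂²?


‖w‖₂² = (-1.15)² + (-1.57)² + (0.04)² + (-2.68)² + (-0.32)²
     = 1.3225 + 2.4649 + 0.0016 + 7.1824 + 0.1024
     = 11.0738
λ·‖w‖₂² = 0.1·11.0738 = 1.10738

1.10738


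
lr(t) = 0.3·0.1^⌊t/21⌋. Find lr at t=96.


n_drops = ⌊96/21⌋ = 4
lr = 0.3·0.1^4 = 0.3·0.0001 = 0.00003

0.00003


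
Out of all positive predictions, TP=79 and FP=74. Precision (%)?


Precision = TP/(TP+FP)
= 79/(79+74)
= 79/153 = 51.63%

51.63%


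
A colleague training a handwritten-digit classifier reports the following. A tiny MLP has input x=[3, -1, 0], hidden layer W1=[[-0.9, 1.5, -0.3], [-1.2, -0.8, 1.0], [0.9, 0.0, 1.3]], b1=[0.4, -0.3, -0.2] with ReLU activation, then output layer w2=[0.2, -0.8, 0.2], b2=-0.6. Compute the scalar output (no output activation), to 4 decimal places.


z1[0] = (-0.9)·(3) + (1.5)·(-1) + (-0.3)·(0) + 0.4 = -3.8
z1[1] = (-1.2)·(3) + (-0.8)·(-1) + (1.0)·(0) - 0.3 = -3.1
z1[2] = (0.9)·(3) + (0.0)·(-1) + (1.3)·(0) - 0.2 = 2.5
h = ReLU(z1) = [0.0, 0.0, 2.5]
output = (0.2)·(0.0) + (-0.8)·(0.0) + (0.2)·(2.5) - 0.6 = -0.1

-0.1


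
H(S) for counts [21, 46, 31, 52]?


Probabilities: [21/150, 46/150, 31/150, 52/150] ≈ [0.14, 0.3067, 0.2067, 0.3467]
H = -((21/150)·log₂(21/150) + (46/150)·log₂(46/150) + (31/150)·log₂(31/150) + (52/150)·log₂(52/150))
  = 1.92 bits

1.92 bits


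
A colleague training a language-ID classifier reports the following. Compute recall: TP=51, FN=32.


Recall = TP/(TP+FN)
= 51/(51+32)
= 51/83 = 61.45%

61.45%


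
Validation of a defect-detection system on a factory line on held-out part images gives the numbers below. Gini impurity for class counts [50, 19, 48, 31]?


Probabilities: [50/148, 19/148, 48/148, 31/148] ≈ [0.3378, 0.1284, 0.3243, 0.2095]
Σpᵢ² = (2500 + 361 + 2304 + 961)/148² = 6126/21904
Gini = 1 - Σpᵢ² = 1 - 6126/21904 = 0.7203

0.7203


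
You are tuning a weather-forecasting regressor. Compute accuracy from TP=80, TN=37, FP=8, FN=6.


Accuracy = (TP+TN)/(TP+TN+FP+FN)
= (80+37)/(131)
= 117/131 = 89.31%

89.31%


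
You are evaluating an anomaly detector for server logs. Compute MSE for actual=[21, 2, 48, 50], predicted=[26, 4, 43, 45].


Squared errors: (21-26)²=25, (2-4)²=4, (48-43)²=25, (50-45)²=25
Sum = 79
MSE = 79/4 = 79/4

79/4


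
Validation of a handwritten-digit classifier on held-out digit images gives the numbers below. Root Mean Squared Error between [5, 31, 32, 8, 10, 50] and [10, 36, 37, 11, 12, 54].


MSE = 104/6 = 17.3333
RMSE = √(104/6) = 4.1633

4.1633


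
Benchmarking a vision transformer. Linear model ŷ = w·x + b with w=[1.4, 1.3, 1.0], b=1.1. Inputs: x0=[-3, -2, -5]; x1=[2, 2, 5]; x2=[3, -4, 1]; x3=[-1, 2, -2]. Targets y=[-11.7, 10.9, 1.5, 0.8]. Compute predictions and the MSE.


ŷ0 = (1.4)·(-3) + (1.3)·(-2) + (1.0)·(-5) + 1.1 = -10.7
ŷ1 = (1.4)·(2) + (1.3)·(2) + (1.0)·(5) + 1.1 = 11.5
ŷ2 = (1.4)·(3) + (1.3)·(-4) + (1.0)·(1) + 1.1 = 1.1
ŷ3 = (1.4)·(-1) + (1.3)·(2) + (1.0)·(-2) + 1.1 = 0.3
errors² = [1.0, 0.36, 0.16, 0.25]
MSE = 1.7700/4 = 0.4425

0.4425


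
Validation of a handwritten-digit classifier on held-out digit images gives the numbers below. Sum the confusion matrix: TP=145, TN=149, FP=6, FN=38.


Total = TP + TN + FP + FN
= 145 + 149 + 6 + 38
= 338
(Predicted positive: 151, predicted negative: 187)

338


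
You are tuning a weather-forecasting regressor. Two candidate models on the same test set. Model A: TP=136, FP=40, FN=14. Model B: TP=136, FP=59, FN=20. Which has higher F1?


Model A: P=136/176=0.7727, R=136/150=0.9067, F1=2PR/(P+R)=2TP/(2TP+FP+FN)=272/326=0.8344
Model B: P=136/195=0.6974, R=136/156=0.8718, F1=2PR/(P+R)=2TP/(2TP+FP+FN)=272/351=0.7749
0.8344 > 0.7749 → Model A

Model A


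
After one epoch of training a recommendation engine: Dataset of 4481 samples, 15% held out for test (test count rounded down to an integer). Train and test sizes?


Test = ⌊4481·15/100⌋ = 672
Train = 4481 - 672 = 3809

Train: 3809, Test: 672


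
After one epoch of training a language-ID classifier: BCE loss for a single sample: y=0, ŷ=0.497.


BCE = -[y·ln(p) + (1-y)·ln(1-p)]
= -0 - 1·ln(1-0.497)
= -ln(0.503) = 0.6872

0.6872


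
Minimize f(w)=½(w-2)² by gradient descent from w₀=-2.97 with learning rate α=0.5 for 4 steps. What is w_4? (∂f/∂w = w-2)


step 1: grad = -2.97-2 = -4.97; w = -2.97 - 0.5·(-4.97) = -0.485
step 2: grad = -0.485-2 = -2.485; w = -0.485 - 0.5·(-2.485) = 0.7575
step 3: grad = 0.7575-2 = -1.2425; w = 0.7575 - 0.5·(-1.2425) = 1.37875
step 4: grad = 1.37875-2 = -0.62125; w = 1.37875 - 0.5·(-0.62125) = 1.689375

1.689375


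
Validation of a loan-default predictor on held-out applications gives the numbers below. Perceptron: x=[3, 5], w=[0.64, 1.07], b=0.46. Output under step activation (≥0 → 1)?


z = (3)·(0.64) + (5)·(1.07) + 0.46
  = 7.73
step(z) = 1 (z≥0)

1


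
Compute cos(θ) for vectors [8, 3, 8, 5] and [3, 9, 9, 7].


A·B = 8·3 + 3·9 + 8·9 + 5·7 = 158
‖A‖ = √162 = 12.7279, ‖B‖ = √220 = 14.8324
cos = 158/(√162·√220) = 158/√35640 = 0.8369

0.8369


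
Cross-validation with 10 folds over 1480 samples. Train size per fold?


Fold size = 1480/10 = 148
Training per fold = 1480 - 148 = 1332

1332


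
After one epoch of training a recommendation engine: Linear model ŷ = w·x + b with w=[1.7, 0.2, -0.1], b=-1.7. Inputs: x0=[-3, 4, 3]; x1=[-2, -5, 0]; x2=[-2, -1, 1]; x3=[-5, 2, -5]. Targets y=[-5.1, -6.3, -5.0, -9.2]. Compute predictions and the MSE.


ŷ0 = (1.7)·(-3) + (0.2)·(4) + (-0.1)·(3) - 1.7 = -6.3
ŷ1 = (1.7)·(-2) + (0.2)·(-5) + (-0.1)·(0) - 1.7 = -6.1
ŷ2 = (1.7)·(-2) + (0.2)·(-1) + (-0.1)·(1) - 1.7 = -5.4
ŷ3 = (1.7)·(-5) + (0.2)·(2) + (-0.1)·(-5) - 1.7 = -9.3
errors² = [1.44, 0.04, 0.16, 0.01]
MSE = 1.6500/4 = 0.4125

0.4125


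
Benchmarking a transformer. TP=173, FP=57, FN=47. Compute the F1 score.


Precision = 173/230 = 0.7522
Recall = 173/220 = 0.7864
F1 = 2·P·R/(P+R) = 2·TP/(2·TP+FP+FN) = 346/(346+57+47) = 346/450 = 0.7689

0.7689


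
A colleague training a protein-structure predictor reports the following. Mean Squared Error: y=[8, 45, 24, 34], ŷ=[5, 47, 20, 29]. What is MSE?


Squared errors: (8-5)²=9, (45-47)²=4, (24-20)²=16, (34-29)²=25
Sum = 54
MSE = 54/4 = 27/2

27/2


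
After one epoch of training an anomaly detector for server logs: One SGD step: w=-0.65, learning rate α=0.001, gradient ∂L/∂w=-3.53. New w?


w_new = w - α·∇
= -0.65 - 0.001·-3.53
= -0.65 + 0.00353
= -0.64647

-0.64647


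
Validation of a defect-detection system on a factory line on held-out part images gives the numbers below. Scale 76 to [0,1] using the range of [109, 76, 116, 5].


min=5, max=116
(76-5)/(116-5) = 71/111 = 0.6396

0.6396


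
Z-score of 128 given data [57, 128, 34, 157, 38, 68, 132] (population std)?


μ = 87.7143, σ = 46.4042
z = (128 - 87.7143)/46.4042 = 0.8681

0.8681


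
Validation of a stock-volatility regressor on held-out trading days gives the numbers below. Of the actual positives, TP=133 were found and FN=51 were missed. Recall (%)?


Recall = TP/(TP+FN)
= 133/(133+51)
= 133/184 = 72.28%

72.28%


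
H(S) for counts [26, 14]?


Probabilities: [26/40, 14/40] ≈ [0.65, 0.35]
H = -((26/40)·log₂(26/40) + (14/40)·log₂(14/40))
  = 0.9341 bits

0.9341 bits


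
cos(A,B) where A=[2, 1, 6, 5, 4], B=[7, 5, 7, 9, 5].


A·B = 2·7 + 1·5 + 6·7 + 5·9 + 4·5 = 126
‖A‖ = √82 = 9.0554, ‖B‖ = √229 = 15.1327
cos = 126/(√82·√229) = 126/√18778 = 0.9195

0.9195


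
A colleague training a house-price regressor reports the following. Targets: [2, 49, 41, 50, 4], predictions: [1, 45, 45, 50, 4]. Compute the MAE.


Absolute errors: |2-1|=1, |49-45|=4, |41-45|=4, |50-50|=0, |4-4|=0
Sum = 9
MAE = 9/5 = 9/5

9/5


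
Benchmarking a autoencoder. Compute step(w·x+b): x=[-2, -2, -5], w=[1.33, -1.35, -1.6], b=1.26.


z = (-2)·(1.33) + (-2)·(-1.35) + (-5)·(-1.6) + 1.26
  = 9.3
step(z) = 1 (z≥0)

1


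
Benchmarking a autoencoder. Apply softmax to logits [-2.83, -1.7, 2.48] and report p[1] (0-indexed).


Exponentials: e^-2.83=0.059, e^-1.7=0.1827, e^2.48=11.9413
Sum = 12.183
Softmax = [0.0048, 0.015, 0.9802]
p[1] = 0.1827/12.183 = 0.015

0.015


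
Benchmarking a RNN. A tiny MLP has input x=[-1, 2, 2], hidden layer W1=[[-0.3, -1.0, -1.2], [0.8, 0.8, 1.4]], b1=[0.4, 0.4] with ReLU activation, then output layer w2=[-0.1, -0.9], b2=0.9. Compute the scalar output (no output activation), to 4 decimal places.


z1[0] = (-0.3)·(-1) + (-1.0)·(2) + (-1.2)·(2) + 0.4 = -3.7
z1[1] = (0.8)·(-1) + (0.8)·(2) + (1.4)·(2) + 0.4 = 4.0
h = ReLU(z1) = [0.0, 4.0]
output = (-0.1)·(0.0) + (-0.9)·(4.0) + 0.9 = -2.7

-2.7


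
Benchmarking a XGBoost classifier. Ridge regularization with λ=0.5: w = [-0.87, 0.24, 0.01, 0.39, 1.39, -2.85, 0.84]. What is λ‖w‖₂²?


‖w‖₂² = (-0.87)² + (0.24)² + (0.01)² + (0.39)² + (1.39)² + (-2.85)² + (0.84)²
     = 0.7569 + 0.0576 + 0.0001 + 0.1521 + 1.9321 + 8.1225 + 0.7056
     = 11.7269
λ·‖w‖₂² = 0.5·11.7269 = 5.86345

5.86345


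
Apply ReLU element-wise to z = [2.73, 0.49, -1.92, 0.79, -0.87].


ReLU(2.73) = max(0, 2.73) = 2.73
ReLU(0.49) = max(0, 0.49) = 0.49
ReLU(-1.92) = max(0, -1.92) = 0.0
ReLU(0.79) = max(0, 0.79) = 0.79
ReLU(-0.87) = max(0, -0.87) = 0.0
result = [2.73, 0.49, 0.0, 0.79, 0.0]

[2.73, 0.49, 0.0, 0.79, 0.0]


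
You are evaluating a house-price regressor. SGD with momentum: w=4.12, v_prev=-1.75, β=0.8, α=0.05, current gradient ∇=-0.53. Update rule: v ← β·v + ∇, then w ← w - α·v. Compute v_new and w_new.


v_new = 0.8·-1.75 - 0.53 = -1.4 - 0.53 = -1.93
w_new = 4.12 - 0.05·-1.93 = 4.12 + 0.0965 = 4.2165

v_new=-1.93, w_new=4.2165


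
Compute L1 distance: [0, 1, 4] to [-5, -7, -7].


d = |0+ 5| + |1+ 7| + |4+ 7|
  = 5 + 8 + 11
  = 24

24


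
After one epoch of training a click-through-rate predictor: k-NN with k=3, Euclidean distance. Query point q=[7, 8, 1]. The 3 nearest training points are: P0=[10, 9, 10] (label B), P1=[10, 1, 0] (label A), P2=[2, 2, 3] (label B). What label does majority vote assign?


d(q,P0) = 9.5394  (label B)
d(q,P1) = 7.6811  (label A)
d(q,P2) = 8.0623  (label B)
Votes: A=1, B=2
Majority → B

B


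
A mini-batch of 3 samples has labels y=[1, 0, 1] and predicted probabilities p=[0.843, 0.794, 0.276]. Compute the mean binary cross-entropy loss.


L[0] = -ln(0.843) = 0.1708
L[1] = -ln(1-0.794) = -ln(0.206) = 1.5799
L[2] = -ln(0.276) = 1.2874
mean = (0.1708 + 1.5799 + 1.2874)/3 = 1.0127

1.0127


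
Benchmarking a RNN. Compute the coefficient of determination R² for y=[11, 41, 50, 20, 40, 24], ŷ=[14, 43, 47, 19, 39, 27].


ȳ = 31
SS_res = Σ(y-ŷ)² = 33
SS_tot = Σ(y-ȳ)² = 1112
R² = 1 - SS_res/SS_tot = 1 - 0.0297 = 0.9703

0.9703


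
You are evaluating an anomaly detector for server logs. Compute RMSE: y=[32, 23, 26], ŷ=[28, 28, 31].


MSE = 66/3 = 22
RMSE = √(66/3) = 4.6904

4.6904


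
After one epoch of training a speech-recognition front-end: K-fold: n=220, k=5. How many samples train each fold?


Fold size = 220/5 = 44
Training per fold = 220 - 44 = 176

176


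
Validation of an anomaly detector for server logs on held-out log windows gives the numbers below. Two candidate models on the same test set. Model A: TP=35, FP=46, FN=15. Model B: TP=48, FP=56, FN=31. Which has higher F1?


Model A: P=35/81=0.4321, R=35/50=0.7, F1=2PR/(P+R)=2TP/(2TP+FP+FN)=70/131=0.5344
Model B: P=48/104=0.4615, R=48/79=0.6076, F1=2PR/(P+R)=2TP/(2TP+FP+FN)=96/183=0.5246
0.5344 > 0.5246 → Model A

Model A


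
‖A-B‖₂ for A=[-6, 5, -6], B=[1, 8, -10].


d = √((-6-1)² + (5-8)² + (-6+ 10)²)
  = √(49 + 9 + 16)
  = √74 = 8.6023

8.6023


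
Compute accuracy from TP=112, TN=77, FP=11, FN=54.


Accuracy = (TP+TN)/(TP+TN+FP+FN)
= (112+77)/(254)
= 189/254 = 74.41%

74.41%


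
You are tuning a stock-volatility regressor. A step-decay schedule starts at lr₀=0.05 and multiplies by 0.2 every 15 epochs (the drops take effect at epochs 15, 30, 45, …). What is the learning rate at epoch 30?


n_drops = ⌊30/15⌋ = 2
lr = 0.05·0.2^2 = 0.05·0.04 = 0.002

0.002


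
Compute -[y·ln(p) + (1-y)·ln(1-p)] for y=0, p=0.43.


BCE = -[y·ln(p) + (1-y)·ln(1-p)]
= -0 - 1·ln(1-0.43)
= -ln(0.57) = 0.5621

0.5621


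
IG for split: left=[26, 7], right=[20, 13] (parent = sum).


Parent = [46, 20], H_parent = 0.885
H_left = 0.7455 (n=33), H_right = 0.9673 (n=33)
H_children = (33/66)·0.7455 + (33/66)·0.9673 = 0.8564
IG = 0.885 - 0.8564 = 0.0286

0.0286


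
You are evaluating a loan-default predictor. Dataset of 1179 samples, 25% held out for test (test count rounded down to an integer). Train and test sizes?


Test = ⌊1179·25/100⌋ = 294
Train = 1179 - 294 = 885

Train: 885, Test: 294


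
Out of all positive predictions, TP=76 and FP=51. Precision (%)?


Precision = TP/(TP+FP)
= 76/(76+51)
= 76/127 = 59.84%

59.84%


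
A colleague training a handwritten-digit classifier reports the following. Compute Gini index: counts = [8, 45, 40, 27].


Probabilities: [8/120, 45/120, 40/120, 27/120] ≈ [0.0667, 0.375, 0.3333, 0.225]
Σpᵢ² = (64 + 2025 + 1600 + 729)/120² = 4418/14400
Gini = 1 - Σpᵢ² = 1 - 4418/14400 = 0.6932

0.6932


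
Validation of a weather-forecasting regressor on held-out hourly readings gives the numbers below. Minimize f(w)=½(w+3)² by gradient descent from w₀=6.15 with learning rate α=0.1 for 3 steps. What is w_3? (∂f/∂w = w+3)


step 1: grad = 6.15+3 = 9.15; w = 6.15 - 0.1·(9.15) = 5.235
step 2: grad = 5.235+3 = 8.235; w = 5.235 - 0.1·(8.235) = 4.4115
step 3: grad = 4.4115+3 = 7.4115; w = 4.4115 - 0.1·(7.4115) = 3.67035

3.67035


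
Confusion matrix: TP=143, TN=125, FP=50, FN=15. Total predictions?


Total = TP + TN + FP + FN
= 143 + 125 + 50 + 15
= 333
(Predicted positive: 193, predicted negative: 140)

333


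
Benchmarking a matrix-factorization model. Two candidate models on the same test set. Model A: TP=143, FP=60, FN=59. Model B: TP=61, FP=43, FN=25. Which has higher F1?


Model A: P=143/203=0.7044, R=143/202=0.7079, F1=2PR/(P+R)=2TP/(2TP+FP+FN)=286/405=0.7062
Model B: P=61/104=0.5865, R=61/86=0.7093, F1=2PR/(P+R)=2TP/(2TP+FP+FN)=122/190=0.6421
0.7062 > 0.6421 → Model A

Model A


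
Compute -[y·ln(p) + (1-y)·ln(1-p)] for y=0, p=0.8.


BCE = -[y·ln(p) + (1-y)·ln(1-p)]
= -0 - 1·ln(1-0.8)
= -ln(0.2) = 1.6094

1.6094


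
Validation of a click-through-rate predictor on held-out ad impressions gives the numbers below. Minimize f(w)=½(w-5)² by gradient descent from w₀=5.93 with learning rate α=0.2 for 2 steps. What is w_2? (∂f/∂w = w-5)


step 1: grad = 5.93-5 = 0.93; w = 5.93 - 0.2·(0.93) = 5.744
step 2: grad = 5.744-5 = 0.744; w = 5.744 - 0.2·(0.744) = 5.5952

5.5952


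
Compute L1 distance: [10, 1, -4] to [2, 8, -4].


d = |10-2| + |1-8| + |-4+ 4|
  = 8 + 7 + 0
  = 15

15


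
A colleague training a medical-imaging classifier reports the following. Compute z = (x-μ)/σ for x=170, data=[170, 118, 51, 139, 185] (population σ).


μ = 132.6, σ = 47.026
z = (170 - 132.6)/47.026 = 0.7953

0.7953


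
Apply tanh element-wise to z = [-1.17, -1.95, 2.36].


tanh(-1.17) = -0.8243
tanh(-1.95) = -0.9603
tanh(2.36) = 0.9823
result = [-0.8243, -0.9603, 0.9823]

[-0.8243, -0.9603, 0.9823]


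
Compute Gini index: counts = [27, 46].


Probabilities: [27/73, 46/73] ≈ [0.3699, 0.6301]
Σpᵢ² = (729 + 2116)/73² = 2845/5329
Gini = 1 - Σpᵢ² = 1 - 2845/5329 = 0.4661

0.4661


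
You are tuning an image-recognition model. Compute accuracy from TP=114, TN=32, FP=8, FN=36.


Accuracy = (TP+TN)/(TP+TN+FP+FN)
= (114+32)/(190)
= 146/190 = 76.84%

76.84%


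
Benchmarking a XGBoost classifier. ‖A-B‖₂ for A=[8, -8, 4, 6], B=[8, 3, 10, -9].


d = √((8-8)² + (-8-3)² + (4-10)² + (6+ 9)²)
  = √(0 + 121 + 36 + 225)
  = √382 = 19.5448

19.5448


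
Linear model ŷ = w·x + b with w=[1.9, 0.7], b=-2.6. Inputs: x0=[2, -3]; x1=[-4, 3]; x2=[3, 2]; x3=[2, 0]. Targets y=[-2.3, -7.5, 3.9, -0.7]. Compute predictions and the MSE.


ŷ0 = (1.9)·(2) + (0.7)·(-3) - 2.6 = -0.9
ŷ1 = (1.9)·(-4) + (0.7)·(3) - 2.6 = -8.1
ŷ2 = (1.9)·(3) + (0.7)·(2) - 2.6 = 4.5
ŷ3 = (1.9)·(2) + (0.7)·(0) - 2.6 = 1.2
errors² = [1.96, 0.36, 0.36, 3.61]
MSE = 6.2900/4 = 1.5725

1.5725


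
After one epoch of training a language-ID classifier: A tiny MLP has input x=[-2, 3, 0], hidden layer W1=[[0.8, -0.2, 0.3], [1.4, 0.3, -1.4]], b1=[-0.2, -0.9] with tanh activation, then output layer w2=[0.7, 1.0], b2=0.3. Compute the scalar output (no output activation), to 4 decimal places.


z1[0] = (0.8)·(-2) + (-0.2)·(3) + (0.3)·(0) - 0.2 = -2.4
z1[1] = (1.4)·(-2) + (0.3)·(3) + (-1.4)·(0) - 0.9 = -2.8
h = tanh(z1) = [-0.9837, -0.9926]
output = (0.7)·(-0.9837) + (1.0)·(-0.9926) + 0.3 = -1.3812

-1.3812


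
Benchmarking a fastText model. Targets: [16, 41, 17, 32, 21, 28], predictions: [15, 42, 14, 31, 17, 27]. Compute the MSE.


Squared errors: (16-15)²=1, (41-42)²=1, (17-14)²=9, (32-31)²=1, (21-17)²=16, (28-27)²=1
Sum = 29
MSE = 29/6 = 29/6

29/6


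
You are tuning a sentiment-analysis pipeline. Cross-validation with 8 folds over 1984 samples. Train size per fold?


Fold size = 1984/8 = 248
Training per fold = 1984 - 248 = 1736

1736


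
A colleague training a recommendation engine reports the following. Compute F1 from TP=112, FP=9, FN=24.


Precision = 112/121 = 0.9256
Recall = 112/136 = 0.8235
F1 = 2·P·R/(P+R) = 2·TP/(2·TP+FP+FN) = 224/(224+9+24) = 224/257 = 0.8716

0.8716


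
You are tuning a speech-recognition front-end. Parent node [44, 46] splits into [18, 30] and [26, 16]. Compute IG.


Parent = [44, 46], H_parent = 0.9996
H_left = 0.9544 (n=48), H_right = 0.9587 (n=42)
H_children = (48/90)·0.9544 + (42/90)·0.9587 = 0.9564
IG = 0.9996 - 0.9564 = 0.0432

0.0432


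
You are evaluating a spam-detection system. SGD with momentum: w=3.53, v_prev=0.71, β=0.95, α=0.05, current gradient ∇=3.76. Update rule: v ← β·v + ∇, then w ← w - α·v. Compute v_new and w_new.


v_new = 0.95·0.71 + 3.76 = 0.6745 + 3.76 = 4.4345
w_new = 3.53 - 0.05·4.4345 = 3.53 - 0.221725 = 3.308275

v_new=4.4345, w_new=3.308275


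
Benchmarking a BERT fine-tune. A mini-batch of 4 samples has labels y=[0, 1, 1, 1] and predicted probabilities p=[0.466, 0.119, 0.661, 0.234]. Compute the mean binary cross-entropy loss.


L[0] = -ln(1-0.466) = -ln(0.534) = 0.6274
L[1] = -ln(0.119) = 2.1286
L[2] = -ln(0.661) = 0.414
L[3] = -ln(0.234) = 1.4524
mean = (0.6274 + 2.1286 + 0.414 + 1.4524)/4 = 1.1556

1.1556


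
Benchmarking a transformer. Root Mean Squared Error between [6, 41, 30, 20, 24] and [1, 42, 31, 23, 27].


MSE = 45/5 = 9
RMSE = √(45/5) = 3.0

3.0


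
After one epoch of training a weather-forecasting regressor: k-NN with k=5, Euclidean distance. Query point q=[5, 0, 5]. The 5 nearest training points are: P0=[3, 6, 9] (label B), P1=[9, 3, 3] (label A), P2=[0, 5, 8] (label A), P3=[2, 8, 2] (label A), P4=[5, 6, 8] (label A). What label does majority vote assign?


d(q,P0) = 7.4833  (label B)
d(q,P1) = 5.3852  (label A)
d(q,P2) = 7.6811  (label A)
d(q,P3) = 9.0554  (label A)
d(q,P4) = 6.7082  (label A)
Votes: A=4, B=1
Majority → A

A


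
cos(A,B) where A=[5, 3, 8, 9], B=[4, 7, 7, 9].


A·B = 5·4 + 3·7 + 8·7 + 9·9 = 178
‖A‖ = √179 = 13.3791, ‖B‖ = √195 = 13.9642
cos = 178/(√179·√195) = 178/√34905 = 0.9527

0.9527


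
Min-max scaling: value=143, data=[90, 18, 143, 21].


min=18, max=143
(143-18)/(143-18) = 125/125 = 1.0

1.0


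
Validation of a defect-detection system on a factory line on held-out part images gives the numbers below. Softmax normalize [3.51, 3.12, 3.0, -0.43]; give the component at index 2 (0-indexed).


Exponentials: e^3.51=33.4483, e^3.12=22.6464, e^3.0=20.0855, e^-0.43=0.6505
Sum = 76.8307
Softmax = [0.4354, 0.2948, 0.2614, 0.0085]
p[2] = 20.0855/76.8307 = 0.2614

0.2614


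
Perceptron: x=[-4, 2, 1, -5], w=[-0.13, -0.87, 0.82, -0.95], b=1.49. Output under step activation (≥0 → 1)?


z = (-4)·(-0.13) + (2)·(-0.87) + (1)·(0.82) + (-5)·(-0.95) + 1.49
  = 5.84
step(z) = 1 (z≥0)

1


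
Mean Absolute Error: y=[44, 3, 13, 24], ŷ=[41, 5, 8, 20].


Absolute errors: |44-41|=3, |3-5|=2, |13-8|=5, |24-20|=4
Sum = 14
MAE = 14/4 = 7/2

7/2


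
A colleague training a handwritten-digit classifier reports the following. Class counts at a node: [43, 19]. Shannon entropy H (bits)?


Probabilities: [43/62, 19/62] ≈ [0.6935, 0.3065]
H = -((43/62)·log₂(43/62) + (19/62)·log₂(19/62))
  = 0.889 bits

0.889 bits


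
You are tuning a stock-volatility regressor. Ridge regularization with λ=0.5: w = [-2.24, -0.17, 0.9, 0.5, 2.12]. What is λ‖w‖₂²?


‖w‖₂² = (-2.24)² + (-0.17)² + (0.9)² + (0.5)² + (2.12)²
     = 5.0176 + 0.0289 + 0.81 + 0.25 + 4.4944
     = 10.6009
λ·‖w‖₂² = 0.5·10.6009 = 5.30045

5.30045


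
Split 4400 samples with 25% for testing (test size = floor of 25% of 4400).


Test = ⌊4400·25/100⌋ = 1100
Train = 4400 - 1100 = 3300

Train: 3300, Test: 1100


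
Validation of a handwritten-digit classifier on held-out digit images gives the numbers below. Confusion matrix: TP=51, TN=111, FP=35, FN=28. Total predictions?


Total = TP + TN + FP + FN
= 51 + 111 + 35 + 28
= 225
(Predicted positive: 86, predicted negative: 139)

225


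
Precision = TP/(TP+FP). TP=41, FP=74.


Precision = TP/(TP+FP)
= 41/(41+74)
= 41/115 = 35.65%

35.65%


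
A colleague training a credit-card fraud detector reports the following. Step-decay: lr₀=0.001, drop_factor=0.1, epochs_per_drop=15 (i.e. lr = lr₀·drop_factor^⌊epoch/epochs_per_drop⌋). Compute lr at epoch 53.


n_drops = ⌊53/15⌋ = 3
lr = 0.001·0.1^3 = 0.001·0.001 = 0.000001

0.000001


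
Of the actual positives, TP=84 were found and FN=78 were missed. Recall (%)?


Recall = TP/(TP+FN)
= 84/(84+78)
= 84/162 = 51.85%

51.85%


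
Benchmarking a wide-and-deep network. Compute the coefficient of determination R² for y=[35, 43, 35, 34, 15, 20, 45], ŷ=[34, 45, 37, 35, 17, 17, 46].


ȳ = 32.4286
SS_res = Σ(y-ŷ)² = 24
SS_tot = Σ(y-ȳ)² = 743.71
R² = 1 - SS_res/SS_tot = 1 - 0.0323 = 0.9677

0.9677


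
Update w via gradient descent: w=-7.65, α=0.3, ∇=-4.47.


w_new = w - α·∇
= -7.65 - 0.3·-4.47
= -7.65 + 1.341
= -6.309

-6.309


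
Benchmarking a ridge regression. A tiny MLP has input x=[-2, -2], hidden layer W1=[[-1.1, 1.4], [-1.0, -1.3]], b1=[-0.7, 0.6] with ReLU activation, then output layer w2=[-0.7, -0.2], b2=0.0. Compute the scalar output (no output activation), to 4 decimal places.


z1[0] = (-1.1)·(-2) + (1.4)·(-2) - 0.7 = -1.3
z1[1] = (-1.0)·(-2) + (-1.3)·(-2) + 0.6 = 5.2
h = ReLU(z1) = [0.0, 5.2]
output = (-0.7)·(0.0) + (-0.2)·(5.2) + 0.0 = -1.04

-1.04


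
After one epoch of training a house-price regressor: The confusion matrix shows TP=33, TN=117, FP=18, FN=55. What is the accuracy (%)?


Accuracy = (TP+TN)/(TP+TN+FP+FN)
= (33+117)/(223)
= 150/223 = 67.26%

67.26%


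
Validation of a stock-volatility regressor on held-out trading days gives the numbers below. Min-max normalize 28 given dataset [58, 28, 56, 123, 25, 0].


min=0, max=123
(28-0)/(123-0) = 28/123 = 0.2276

0.2276


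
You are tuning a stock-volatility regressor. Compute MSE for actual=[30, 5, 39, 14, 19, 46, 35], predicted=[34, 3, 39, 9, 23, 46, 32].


Squared errors: (30-34)²=16, (5-3)²=4, (39-39)²=0, (14-9)²=25, (19-23)²=16, (46-46)²=0, (35-32)²=9
Sum = 70
MSE = 70/7 = 10

10


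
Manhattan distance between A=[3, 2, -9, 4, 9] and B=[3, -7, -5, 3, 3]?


d = |3-3| + |2+ 7| + |-9+ 5| + |4-3| + |9-3|
  = 0 + 9 + 4 + 1 + 6
  = 20

20


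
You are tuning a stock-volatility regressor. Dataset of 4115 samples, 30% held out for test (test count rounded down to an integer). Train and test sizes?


Test = ⌊4115·30/100⌋ = 1234
Train = 4115 - 1234 = 2881

Train: 2881, Test: 1234


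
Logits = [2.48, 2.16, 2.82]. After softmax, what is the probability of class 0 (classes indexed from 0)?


Exponentials: e^2.48=11.9413, e^2.16=8.6711, e^2.82=16.7769
Sum = 37.3893
Softmax = [0.3194, 0.2319, 0.4487]
p[0] = 11.9413/37.3893 = 0.3194

0.3194


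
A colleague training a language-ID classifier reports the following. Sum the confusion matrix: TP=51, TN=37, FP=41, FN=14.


Total = TP + TN + FP + FN
= 51 + 37 + 41 + 14
= 143
(Predicted positive: 92, predicted negative: 51)

143


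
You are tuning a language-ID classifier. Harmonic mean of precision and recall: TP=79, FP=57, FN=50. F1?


Precision = 79/136 = 0.5809
Recall = 79/129 = 0.6124
F1 = 2·P·R/(P+R) = 2·TP/(2·TP+FP+FN) = 158/(158+57+50) = 158/265 = 0.5962

0.5962


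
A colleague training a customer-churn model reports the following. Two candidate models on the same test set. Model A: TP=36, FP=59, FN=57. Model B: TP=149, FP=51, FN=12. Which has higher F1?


Model A: P=36/95=0.3789, R=36/93=0.3871, F1=2PR/(P+R)=2TP/(2TP+FP+FN)=72/188=0.383
Model B: P=149/200=0.745, R=149/161=0.9255, F1=2PR/(P+R)=2TP/(2TP+FP+FN)=298/361=0.8255
0.383 < 0.8255 → Model B

Model B


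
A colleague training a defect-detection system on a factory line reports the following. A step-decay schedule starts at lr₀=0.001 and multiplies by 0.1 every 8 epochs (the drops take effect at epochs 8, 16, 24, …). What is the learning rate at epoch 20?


n_drops = ⌊20/8⌋ = 2
lr = 0.001·0.1^2 = 0.001·0.01 = 0.00001

0.00001


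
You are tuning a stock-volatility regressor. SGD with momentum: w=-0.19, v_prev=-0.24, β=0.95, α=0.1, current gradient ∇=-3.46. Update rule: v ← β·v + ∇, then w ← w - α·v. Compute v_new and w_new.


v_new = 0.95·-0.24 - 3.46 = -0.228 - 3.46 = -3.688
w_new = -0.19 - 0.1·-3.688 = -0.19 + 0.3688 = 0.1788

v_new=-3.688, w_new=0.1788


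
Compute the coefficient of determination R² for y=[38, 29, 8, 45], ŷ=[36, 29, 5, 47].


ȳ = 30
SS_res = Σ(y-ŷ)² = 17
SS_tot = Σ(y-ȳ)² = 774
R² = 1 - SS_res/SS_tot = 1 - 0.022 = 0.978

0.978


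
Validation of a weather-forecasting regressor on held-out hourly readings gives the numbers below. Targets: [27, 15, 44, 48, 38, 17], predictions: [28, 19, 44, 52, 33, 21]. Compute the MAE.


Absolute errors: |27-28|=1, |15-19|=4, |44-44|=0, |48-52|=4, |38-33|=5, |17-21|=4
Sum = 18
MAE = 18/6 = 3

3


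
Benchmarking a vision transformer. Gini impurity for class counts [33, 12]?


Probabilities: [33/45, 12/45] ≈ [0.7333, 0.2667]
Σpᵢ² = (1089 + 144)/45² = 1233/2025
Gini = 1 - Σpᵢ² = 1 - 1233/2025 = 0.3911

0.3911


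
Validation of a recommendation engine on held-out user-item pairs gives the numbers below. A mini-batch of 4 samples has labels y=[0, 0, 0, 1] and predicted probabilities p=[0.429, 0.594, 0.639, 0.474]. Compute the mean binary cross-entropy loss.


L[0] = -ln(1-0.429) = -ln(0.571) = 0.5604
L[1] = -ln(1-0.594) = -ln(0.406) = 0.9014
L[2] = -ln(1-0.639) = -ln(0.361) = 1.0189
L[3] = -ln(0.474) = 0.7465
mean = (0.5604 + 0.9014 + 1.0189 + 0.7465)/4 = 0.8068

0.8068


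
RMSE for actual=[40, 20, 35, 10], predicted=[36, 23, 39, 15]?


MSE = 66/4 = 16.5
RMSE = √(66/4) = 4.062

4.062


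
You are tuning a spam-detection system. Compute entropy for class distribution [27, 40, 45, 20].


Probabilities: [27/132, 40/132, 45/132, 20/132] ≈ [0.2045, 0.303, 0.3409, 0.1515]
H = -((27/132)·log₂(27/132) + (40/132)·log₂(40/132) + (45/132)·log₂(45/132) + (20/132)·log₂(20/132))
  = 1.932 bits

1.932 bits


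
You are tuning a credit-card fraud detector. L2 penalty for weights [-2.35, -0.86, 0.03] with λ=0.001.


‖w‖₂² = (-2.35)² + (-0.86)² + (0.03)²
     = 5.5225 + 0.7396 + 0.0009
     = 6.263
λ·‖w‖₂² = 0.001·6.263 = 0.006263

0.006263


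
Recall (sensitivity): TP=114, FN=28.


Recall = TP/(TP+FN)
= 114/(114+28)
= 114/142 = 80.28%

80.28%


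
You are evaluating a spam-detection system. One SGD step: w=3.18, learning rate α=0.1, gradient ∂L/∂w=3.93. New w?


w_new = w - α·∇
= 3.18 - 0.1·3.93
= 3.18 - 0.393
= 2.787

2.787


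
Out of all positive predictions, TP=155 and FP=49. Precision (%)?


Precision = TP/(TP+FP)
= 155/(155+49)
= 155/204 = 75.98%

75.98%


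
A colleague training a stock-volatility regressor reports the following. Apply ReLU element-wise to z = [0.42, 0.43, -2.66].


ReLU(0.42) = max(0, 0.42) = 0.42
ReLU(0.43) = max(0, 0.43) = 0.43
ReLU(-2.66) = max(0, -2.66) = 0.0
result = [0.42, 0.43, 0.0]

[0.42, 0.43, 0.0]


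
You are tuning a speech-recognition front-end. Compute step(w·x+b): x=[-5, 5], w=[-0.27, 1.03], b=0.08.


z = (-5)·(-0.27) + (5)·(1.03) + 0.08
  = 6.58
step(z) = 1 (z≥0)

1


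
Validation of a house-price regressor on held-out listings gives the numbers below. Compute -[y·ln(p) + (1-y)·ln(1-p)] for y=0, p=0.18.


BCE = -[y·ln(p) + (1-y)·ln(1-p)]
= -0 - 1·ln(1-0.18)
= -ln(0.82) = 0.1985

0.1985


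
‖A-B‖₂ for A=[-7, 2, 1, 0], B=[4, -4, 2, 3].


d = √((-7-4)² + (2+ 4)² + (1-2)² + (0-3)²)
  = √(121 + 36 + 1 + 9)
  = √167 = 12.9228

12.9228


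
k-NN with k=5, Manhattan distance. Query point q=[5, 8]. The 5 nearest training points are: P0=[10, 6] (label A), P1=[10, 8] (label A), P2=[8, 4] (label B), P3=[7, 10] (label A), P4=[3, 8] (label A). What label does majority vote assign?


d(q,P0) = 7  (label A)
d(q,P1) = 5  (label A)
d(q,P2) = 7  (label B)
d(q,P3) = 4  (label A)
d(q,P4) = 2  (label A)
Votes: A=4, B=1
Majority → A

A


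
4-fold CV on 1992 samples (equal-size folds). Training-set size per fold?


Fold size = 1992/4 = 498
Training per fold = 1992 - 498 = 1494

1494


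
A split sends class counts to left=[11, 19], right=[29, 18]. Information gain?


Parent = [40, 37], H_parent = 0.9989
H_left = 0.9481 (n=30), H_right = 0.9601 (n=47)
H_children = (30/77)·0.9481 + (47/77)·0.9601 = 0.9554
IG = 0.9989 - 0.9554 = 0.0435

0.0435


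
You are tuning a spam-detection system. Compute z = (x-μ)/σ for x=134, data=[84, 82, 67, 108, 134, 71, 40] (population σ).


μ = 83.7143, σ = 27.9628
z = (134 - 83.7143)/27.9628 = 1.7983

1.7983


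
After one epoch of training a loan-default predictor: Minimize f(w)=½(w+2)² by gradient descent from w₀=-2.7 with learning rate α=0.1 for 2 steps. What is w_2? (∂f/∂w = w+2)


step 1: grad = -2.7+2 = -0.7; w = -2.7 - 0.1·(-0.7) = -2.63
step 2: grad = -2.63+2 = -0.63; w = -2.63 - 0.1·(-0.63) = -2.567

-2.567


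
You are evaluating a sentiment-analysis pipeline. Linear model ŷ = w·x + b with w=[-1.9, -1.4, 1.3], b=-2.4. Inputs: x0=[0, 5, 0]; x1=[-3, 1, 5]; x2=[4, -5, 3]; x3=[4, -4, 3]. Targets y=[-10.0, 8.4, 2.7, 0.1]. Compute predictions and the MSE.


ŷ0 = (-1.9)·(0) + (-1.4)·(5) + (1.3)·(0) - 2.4 = -9.4
ŷ1 = (-1.9)·(-3) + (-1.4)·(1) + (1.3)·(5) - 2.4 = 8.4
ŷ2 = (-1.9)·(4) + (-1.4)·(-5) + (1.3)·(3) - 2.4 = 0.9
ŷ3 = (-1.9)·(4) + (-1.4)·(-4) + (1.3)·(3) - 2.4 = -0.5
errors² = [0.36, 0.0, 3.24, 0.36]
MSE = 3.9600/4 = 0.99

0.99


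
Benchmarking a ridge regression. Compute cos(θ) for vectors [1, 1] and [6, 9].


A·B = 1·6 + 1·9 = 15
‖A‖ = √2 = 1.4142, ‖B‖ = √117 = 10.8167
cos = 15/(√2·√117) = 15/√234 = 0.9806

0.9806


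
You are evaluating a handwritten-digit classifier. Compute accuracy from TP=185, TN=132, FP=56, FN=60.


Accuracy = (TP+TN)/(TP+TN+FP+FN)
= (185+132)/(433)
= 317/433 = 73.21%

73.21%


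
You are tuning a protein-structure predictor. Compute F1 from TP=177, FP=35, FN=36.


Precision = 177/212 = 0.8349
Recall = 177/213 = 0.831
F1 = 2·P·R/(P+R) = 2·TP/(2·TP+FP+FN) = 354/(354+35+36) = 354/425 = 0.8329

0.8329


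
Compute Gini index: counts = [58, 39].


Probabilities: [58/97, 39/97] ≈ [0.5979, 0.4021]
Σpᵢ² = (3364 + 1521)/97² = 4885/9409
Gini = 1 - Σpᵢ² = 1 - 4885/9409 = 0.4808

0.4808


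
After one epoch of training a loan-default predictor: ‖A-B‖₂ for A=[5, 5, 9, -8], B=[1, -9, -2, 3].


d = √((5-1)² + (5+ 9)² + (9+ 2)² + (-8-3)²)
  = √(16 + 196 + 121 + 121)
  = √454 = 21.3073

21.3073


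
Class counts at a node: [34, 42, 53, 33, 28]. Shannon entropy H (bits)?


Probabilities: [34/190, 42/190, 53/190, 33/190, 28/190] ≈ [0.1789, 0.2211, 0.2789, 0.1737, 0.1474]
H = -((34/190)·log₂(34/190) + (42/190)·log₂(42/190) + (53/190)·log₂(53/190) + (33/190)·log₂(33/190) + (28/190)·log₂(28/190))
  = 2.2851 bits

2.2851 bits


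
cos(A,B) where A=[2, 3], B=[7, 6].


A·B = 2·7 + 3·6 = 32
‖A‖ = √13 = 3.6056, ‖B‖ = √85 = 9.2195
cos = 32/(√13·√85) = 32/√1105 = 0.9627

0.9627


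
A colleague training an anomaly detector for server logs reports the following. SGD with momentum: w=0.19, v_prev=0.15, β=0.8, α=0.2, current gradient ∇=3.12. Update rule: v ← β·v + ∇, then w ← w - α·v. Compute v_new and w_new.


v_new = 0.8·0.15 + 3.12 = 0.12 + 3.12 = 3.24
w_new = 0.19 - 0.2·3.24 = 0.19 - 0.648 = -0.458

v_new=3.24, w_new=-0.458


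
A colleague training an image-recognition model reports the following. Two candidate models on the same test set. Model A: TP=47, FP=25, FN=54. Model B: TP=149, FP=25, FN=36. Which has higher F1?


Model A: P=47/72=0.6528, R=47/101=0.4653, F1=2PR/(P+R)=2TP/(2TP+FP+FN)=94/173=0.5434
Model B: P=149/174=0.8563, R=149/185=0.8054, F1=2PR/(P+R)=2TP/(2TP+FP+FN)=298/359=0.8301
0.5434 < 0.8301 → Model B

Model B


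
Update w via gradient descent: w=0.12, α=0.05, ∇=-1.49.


w_new = w - α·∇
= 0.12 - 0.05·-1.49
= 0.12 + 0.0745
= 0.1945

0.1945


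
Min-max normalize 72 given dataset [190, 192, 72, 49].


min=49, max=192
(72-49)/(192-49) = 23/143 = 0.1608

0.1608


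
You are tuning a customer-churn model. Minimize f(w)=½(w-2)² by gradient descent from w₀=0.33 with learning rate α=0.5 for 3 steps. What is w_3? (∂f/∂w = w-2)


step 1: grad = 0.33-2 = -1.67; w = 0.33 - 0.5·(-1.67) = 1.165
step 2: grad = 1.165-2 = -0.835; w = 1.165 - 0.5·(-0.835) = 1.5825
step 3: grad = 1.5825-2 = -0.4175; w = 1.5825 - 0.5·(-0.4175) = 1.79125

1.79125


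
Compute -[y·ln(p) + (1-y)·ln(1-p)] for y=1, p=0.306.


BCE = -[y·ln(p) + (1-y)·ln(1-p)]
= -1·ln(0.306) - 0
= -ln(0.306) = 1.1842

1.1842


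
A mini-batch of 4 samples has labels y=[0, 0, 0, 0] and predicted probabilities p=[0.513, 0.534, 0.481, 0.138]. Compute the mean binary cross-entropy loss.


L[0] = -ln(1-0.513) = -ln(0.487) = 0.7195
L[1] = -ln(1-0.534) = -ln(0.466) = 0.7636
L[2] = -ln(1-0.481) = -ln(0.519) = 0.6559
L[3] = -ln(1-0.138) = -ln(0.862) = 0.1485
mean = (0.7195 + 0.7636 + 0.6559 + 0.1485)/4 = 0.5719

0.5719


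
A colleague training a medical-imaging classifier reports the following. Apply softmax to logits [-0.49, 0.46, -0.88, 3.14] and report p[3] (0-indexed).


Exponentials: e^-0.49=0.6126, e^0.46=1.5841, e^-0.88=0.4148, e^3.14=23.1039
Sum = 25.7154
Softmax = [0.0238, 0.0616, 0.0161, 0.8984]
p[3] = 23.1039/25.7154 = 0.8984

0.8984


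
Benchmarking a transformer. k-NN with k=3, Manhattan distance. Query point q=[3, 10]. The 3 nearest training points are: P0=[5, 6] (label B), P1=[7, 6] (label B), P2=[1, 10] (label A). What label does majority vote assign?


d(q,P0) = 6  (label B)
d(q,P1) = 8  (label B)
d(q,P2) = 2  (label A)
Votes: A=1, B=2
Majority → B

B


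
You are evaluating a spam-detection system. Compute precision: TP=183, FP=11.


Precision = TP/(TP+FP)
= 183/(183+11)
= 183/194 = 94.33%

94.33%


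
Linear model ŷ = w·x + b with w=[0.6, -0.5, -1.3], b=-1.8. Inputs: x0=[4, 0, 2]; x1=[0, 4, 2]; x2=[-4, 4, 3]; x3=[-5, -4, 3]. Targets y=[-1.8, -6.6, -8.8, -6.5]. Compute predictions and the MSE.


ŷ0 = (0.6)·(4) + (-0.5)·(0) + (-1.3)·(2) - 1.8 = -2.0
ŷ1 = (0.6)·(0) + (-0.5)·(4) + (-1.3)·(2) - 1.8 = -6.4
ŷ2 = (0.6)·(-4) + (-0.5)·(4) + (-1.3)·(3) - 1.8 = -10.1
ŷ3 = (0.6)·(-5) + (-0.5)·(-4) + (-1.3)·(3) - 1.8 = -6.7
errors² = [0.04, 0.04, 1.69, 0.04]
MSE = 1.8100/4 = 0.4525

0.4525
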